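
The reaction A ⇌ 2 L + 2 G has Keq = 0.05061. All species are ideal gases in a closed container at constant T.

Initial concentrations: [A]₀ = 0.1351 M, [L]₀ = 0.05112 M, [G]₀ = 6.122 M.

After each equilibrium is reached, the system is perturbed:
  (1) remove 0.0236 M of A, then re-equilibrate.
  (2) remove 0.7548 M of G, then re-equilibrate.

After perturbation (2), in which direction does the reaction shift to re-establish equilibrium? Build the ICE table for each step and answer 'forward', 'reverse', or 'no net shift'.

Q₀ = 0.725 vs Keq = 0.05061 ⇒ Q>K, reverse
Step 1:
                  A         L         G
  Initial    0.1351   0.05112     6.122
  Change    0.01832  -0.03664  -0.03664
  Equil      0.1534   0.01448     6.085
  solve Keq expr → x = -0.01832; check Q = 0.05061
Then remove 0.0236 M of A.
Step 2:
                  A         L         G
  Initial    0.1298   0.01448     6.085
  Change  5.6440e-04 -0.001129 -0.001129
  Equil      0.1304   0.01335     6.084
  solve Keq expr → x = -5.6440e-04; check Q = 0.05061
Then remove 0.7548 M of G.
Step 3:
                  A         L         G
  Initial    0.1304   0.01335     5.329
  Change  -9.1604e-04  0.001832  0.001832
  Equil      0.1295   0.01518     5.331
  solve Keq expr → x = 9.1604e-04; check Q = 0.05061

Direction: forward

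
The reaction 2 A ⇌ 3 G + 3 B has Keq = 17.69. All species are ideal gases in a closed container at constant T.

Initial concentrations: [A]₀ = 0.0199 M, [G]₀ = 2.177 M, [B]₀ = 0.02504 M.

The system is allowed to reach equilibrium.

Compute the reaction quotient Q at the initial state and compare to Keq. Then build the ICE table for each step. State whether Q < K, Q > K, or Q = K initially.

Q₀ = 0.409; Q < K (proceeds forward)

Q₀ = 0.409 vs Keq = 17.69 ⇒ Q<K, forward
Step 1:
                  A         G         B
  Initial    0.0199     2.177   0.02504
  Change   -0.01273   0.01909   0.01909
  Equil    0.007173     2.196   0.04413
  solve Keq expr → x = 0.006363; check Q = 17.69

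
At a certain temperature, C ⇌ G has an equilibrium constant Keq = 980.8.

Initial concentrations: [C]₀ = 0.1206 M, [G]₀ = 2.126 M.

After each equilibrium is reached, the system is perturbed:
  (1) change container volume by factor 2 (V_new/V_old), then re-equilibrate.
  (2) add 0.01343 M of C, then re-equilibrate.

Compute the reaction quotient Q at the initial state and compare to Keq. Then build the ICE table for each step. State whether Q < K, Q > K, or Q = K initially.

Q₀ = 17.63 vs Keq = 980.8 ⇒ Q<K, forward
Step 1:
                    C           G
  I            0.1206       2.126
  C           -0.1183      0.1183
  E          0.002288       2.244
  solve Keq expr → x = 0.1183; check Q = 980.8
Then change container volume by factor 2 (V_new/V_old).
Step 2:
                    C           G
  I          0.001144       1.122
  C                 0           0
  E          0.001144       1.122
  solve Keq expr → x = 0; check Q = 980.8
Then add 0.01343 M of C.
Step 3:
                    C           G
  I           0.01457       1.122
  C          -0.01342     0.01342
  E          0.001158       1.136
  solve Keq expr → x = 0.01342; check Q = 980.8

Q₀ = 17.63; Q < K (proceeds forward)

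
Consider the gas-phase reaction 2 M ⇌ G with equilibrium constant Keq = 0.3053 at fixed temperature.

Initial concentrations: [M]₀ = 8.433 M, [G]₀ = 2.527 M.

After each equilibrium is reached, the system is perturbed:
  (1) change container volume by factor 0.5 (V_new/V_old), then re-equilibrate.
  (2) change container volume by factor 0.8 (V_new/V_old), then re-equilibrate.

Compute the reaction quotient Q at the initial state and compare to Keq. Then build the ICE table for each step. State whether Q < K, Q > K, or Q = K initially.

Q₀ = 0.03553 vs Keq = 0.3053 ⇒ Q<K, forward
Step 1:
                   M          G
  Initial      8.433      2.527
  Change      -4.481      2.241
  Equil        3.952      4.768
  solve Keq expr → x = 2.241; check Q = 0.3053
Then change container volume by factor 0.5 (V_new/V_old).
Step 2:
                   M          G
  Initial      7.903      9.535
  Change      -2.026      1.013
  Equil        5.878      10.55
  solve Keq expr → x = 1.013; check Q = 0.3053
Then change container volume by factor 0.8 (V_new/V_old).
Step 3:
                   M          G
  Initial      7.347      13.19
  Change     -0.6902     0.3451
  Equil        6.657      13.53
  solve Keq expr → x = 0.3451; check Q = 0.3053

Q₀ = 0.03553; Q < K (proceeds forward)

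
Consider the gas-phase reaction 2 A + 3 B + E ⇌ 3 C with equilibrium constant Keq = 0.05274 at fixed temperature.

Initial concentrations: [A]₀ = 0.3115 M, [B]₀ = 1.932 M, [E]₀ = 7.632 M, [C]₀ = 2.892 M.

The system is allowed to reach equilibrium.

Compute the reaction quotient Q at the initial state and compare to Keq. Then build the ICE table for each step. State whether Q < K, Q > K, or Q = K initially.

Q₀ = 4.529; Q > K (proceeds reverse)

Q₀ = 4.529 vs Keq = 0.05274 ⇒ Q>K, reverse
Step 1:
                  A         B         E         C
  Initial    0.3115     1.932     7.632     2.892
  Change     0.6002    0.9003    0.3001   -0.9003
  Equil      0.9117     2.832     7.932     1.992
  solve Keq expr → x = -0.3001; check Q = 0.05274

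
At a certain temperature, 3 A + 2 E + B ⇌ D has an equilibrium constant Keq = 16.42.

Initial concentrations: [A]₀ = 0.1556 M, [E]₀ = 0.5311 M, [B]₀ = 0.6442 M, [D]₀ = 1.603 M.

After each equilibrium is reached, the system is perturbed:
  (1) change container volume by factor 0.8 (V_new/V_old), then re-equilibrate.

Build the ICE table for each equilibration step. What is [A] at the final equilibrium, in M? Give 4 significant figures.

[A]_eq = 0.539 M

Q₀ = 2342 vs Keq = 16.42 ⇒ Q>K, reverse
Step 1:
                   A          E          B          D
  init        0.1556     0.5311     0.6442      1.603
  Δ           0.4069     0.2713     0.1356    -0.1356
  eq          0.5625     0.8024     0.7798      1.467
  solve Keq expr → x = -0.1356; check Q = 16.42
Then change container volume by factor 0.8 (V_new/V_old).
Step 2:
                   A          E          B          D
  init        0.7031      1.003     0.9748      1.834
  Δ          -0.1641    -0.1094   -0.05471    0.05471
  eq           0.539     0.8935     0.9201      1.889
  solve Keq expr → x = 0.05471; check Q = 16.42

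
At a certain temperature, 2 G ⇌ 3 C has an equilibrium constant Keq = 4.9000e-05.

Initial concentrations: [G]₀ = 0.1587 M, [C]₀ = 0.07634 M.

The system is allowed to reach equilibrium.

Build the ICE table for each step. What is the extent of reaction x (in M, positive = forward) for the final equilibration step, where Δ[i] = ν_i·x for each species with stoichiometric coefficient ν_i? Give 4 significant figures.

Q₀ = 0.01766 vs Keq = 4.9000e-05 ⇒ Q>K, reverse
Step 1:
                    G           C
  init         0.1587     0.07634
  Δ           0.04252    -0.06377
  eq           0.2012     0.01257
  solve Keq expr → x = -0.02126; check Q = 4.9000e-05

x = -0.02126 M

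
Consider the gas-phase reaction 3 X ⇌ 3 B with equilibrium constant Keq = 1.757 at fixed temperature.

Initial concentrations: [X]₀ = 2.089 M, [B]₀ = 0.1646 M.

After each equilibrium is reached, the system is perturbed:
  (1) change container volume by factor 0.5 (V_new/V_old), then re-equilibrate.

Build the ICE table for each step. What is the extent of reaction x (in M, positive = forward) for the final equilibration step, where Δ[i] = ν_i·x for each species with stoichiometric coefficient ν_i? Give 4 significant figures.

Q₀ = 4.8919e-04 vs Keq = 1.757 ⇒ Q<K, forward
Step 1:
                    X           B
  I             2.089      0.1646
  C            -1.068       1.068
  E             1.021       1.232
  solve Keq expr → x = 0.3559; check Q = 1.757
Then change container volume by factor 0.5 (V_new/V_old).
Step 2:
                    X           B
  I             2.043       2.465
  C                 0           0
  E             2.043       2.465
  solve Keq expr → x = 0; check Q = 1.757

x = 0 M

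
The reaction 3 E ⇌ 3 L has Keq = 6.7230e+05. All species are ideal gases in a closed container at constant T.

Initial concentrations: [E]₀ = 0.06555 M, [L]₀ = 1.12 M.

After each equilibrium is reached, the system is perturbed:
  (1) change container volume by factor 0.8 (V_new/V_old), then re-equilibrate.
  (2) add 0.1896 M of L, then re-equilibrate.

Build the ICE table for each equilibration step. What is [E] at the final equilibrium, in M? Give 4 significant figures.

[E]_eq = 0.01887 M

Q₀ = 4988 vs Keq = 6.7230e+05 ⇒ Q<K, forward
Step 1:
                   E          L
  Initial    0.06555       1.12
  Change    -0.05217    0.05217
  Equil      0.01338      1.172
  solve Keq expr → x = 0.01739; check Q = 6.7230e+05
Then change container volume by factor 0.8 (V_new/V_old).
Step 2:
                   E          L
  Initial    0.01673      1.465
  Change           0          0
  Equil      0.01673      1.465
  solve Keq expr → x = 0; check Q = 6.7230e+05
Then add 0.1896 M of L.
Step 3:
                   E          L
  Initial    0.01673      1.655
  Change     0.00214   -0.00214
  Equil      0.01887      1.653
  solve Keq expr → x = -7.1329e-04; check Q = 6.7230e+05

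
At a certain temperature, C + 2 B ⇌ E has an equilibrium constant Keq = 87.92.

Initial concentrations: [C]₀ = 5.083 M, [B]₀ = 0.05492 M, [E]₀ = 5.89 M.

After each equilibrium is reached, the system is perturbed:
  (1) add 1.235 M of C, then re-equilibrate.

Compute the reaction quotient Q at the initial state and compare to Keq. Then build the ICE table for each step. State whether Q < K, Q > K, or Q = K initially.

Q₀ = 384.2 vs Keq = 87.92 ⇒ Q>K, reverse
Step 1:
                    C           B           E
  Initial       5.083     0.05492        5.89
  Change      0.02963     0.05926    -0.02963
  Equil         5.113      0.1142        5.86
  solve Keq expr → x = -0.02963; check Q = 87.92
Then add 1.235 M of C.
Step 2:
                    C           B           E
  Initial       6.348      0.1142        5.86
  Change    -0.005805    -0.01161    0.005805
  Equil         6.342      0.1026       5.866
  solve Keq expr → x = 0.005805; check Q = 87.92

Q₀ = 384.2; Q > K (proceeds reverse)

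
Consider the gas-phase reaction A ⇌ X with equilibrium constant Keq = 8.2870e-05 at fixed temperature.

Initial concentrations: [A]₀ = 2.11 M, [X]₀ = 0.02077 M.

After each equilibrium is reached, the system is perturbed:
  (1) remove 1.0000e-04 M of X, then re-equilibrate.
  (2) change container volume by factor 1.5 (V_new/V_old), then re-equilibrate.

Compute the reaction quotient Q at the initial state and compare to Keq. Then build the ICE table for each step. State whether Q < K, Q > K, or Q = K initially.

Q₀ = 0.009844 vs Keq = 8.2870e-05 ⇒ Q>K, reverse
Step 1:
                    A           X
  Initial        2.11     0.02077
  Change      0.02059    -0.02059
  Equil         2.131  1.7656e-04
  solve Keq expr → x = -0.02059; check Q = 8.2870e-05
Then remove 1.0000e-04 M of X.
Step 2:
                    A           X
  Initial       2.131  7.6562e-05
  Change  -9.9992e-05  9.9992e-05
  Equil          2.13  1.7655e-04
  solve Keq expr → x = 9.9992e-05; check Q = 8.2870e-05
Then change container volume by factor 1.5 (V_new/V_old).
Step 3:
                    A           X
  Initial        1.42  1.1770e-04
  Change            0           0
  Equil          1.42  1.1770e-04
  solve Keq expr → x = 0; check Q = 8.2870e-05

Q₀ = 0.009844; Q > K (proceeds reverse)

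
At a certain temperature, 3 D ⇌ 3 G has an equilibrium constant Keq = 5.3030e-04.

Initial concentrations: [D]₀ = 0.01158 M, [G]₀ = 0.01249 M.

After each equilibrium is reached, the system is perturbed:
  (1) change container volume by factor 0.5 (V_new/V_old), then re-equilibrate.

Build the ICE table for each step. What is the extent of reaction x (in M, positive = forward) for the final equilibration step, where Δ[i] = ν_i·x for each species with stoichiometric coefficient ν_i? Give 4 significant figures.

x = 0 M

Q₀ = 1.255 vs Keq = 5.3030e-04 ⇒ Q>K, reverse
Step 1:
                   D          G
  init       0.01158    0.01249
  Δ          0.01069   -0.01069
  eq         0.02227   0.001802
  solve Keq expr → x = -0.003563; check Q = 5.3030e-04
Then change container volume by factor 0.5 (V_new/V_old).
Step 2:
                   D          G
  init       0.04454   0.003605
  Δ                0          0
  eq         0.04454   0.003605
  solve Keq expr → x = 0; check Q = 5.3030e-04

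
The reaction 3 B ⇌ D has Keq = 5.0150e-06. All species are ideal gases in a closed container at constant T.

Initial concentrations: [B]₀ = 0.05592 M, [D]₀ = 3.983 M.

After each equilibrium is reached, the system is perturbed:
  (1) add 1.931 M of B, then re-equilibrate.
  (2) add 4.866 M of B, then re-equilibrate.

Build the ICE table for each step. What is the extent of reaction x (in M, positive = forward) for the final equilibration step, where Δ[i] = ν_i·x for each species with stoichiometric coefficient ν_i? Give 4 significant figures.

x = 0.01936 M

Q₀ = 2.2778e+04 vs Keq = 5.0150e-06 ⇒ Q>K, reverse
Step 1:
                    B           D
  Initial     0.05592       3.983
  Change        11.92      -3.974
  Equil         11.98    0.008621
  solve Keq expr → x = -3.974; check Q = 5.0150e-06
Then add 1.931 M of B.
Step 2:
                    B           D
  Initial       13.91    0.008621
  Change      -0.0145    0.004835
  Equil          13.9     0.01346
  solve Keq expr → x = 0.004835; check Q = 5.0150e-06
Then add 4.866 M of B.
Step 3:
                    B           D
  Initial       18.76     0.01346
  Change     -0.05807     0.01936
  Equil          18.7     0.03281
  solve Keq expr → x = 0.01936; check Q = 5.0150e-06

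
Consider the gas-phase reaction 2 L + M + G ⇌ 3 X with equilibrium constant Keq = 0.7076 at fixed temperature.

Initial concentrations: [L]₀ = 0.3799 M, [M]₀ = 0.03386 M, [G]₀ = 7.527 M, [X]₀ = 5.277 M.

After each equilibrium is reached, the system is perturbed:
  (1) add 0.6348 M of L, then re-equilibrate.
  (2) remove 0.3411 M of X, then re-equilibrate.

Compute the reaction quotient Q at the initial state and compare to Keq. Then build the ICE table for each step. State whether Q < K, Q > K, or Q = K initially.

Q₀ = 3995; Q > K (proceeds reverse)

Q₀ = 3995 vs Keq = 0.7076 ⇒ Q>K, reverse
Step 1:
                   L          M          G          X
  Initial     0.3799    0.03386      7.527      5.277
  Change       1.666     0.8328     0.8328     -2.498
  Equil        2.046     0.8667       8.36      2.779
  solve Keq expr → x = -0.8328; check Q = 0.7076
Then add 0.6348 M of L.
Step 2:
                   L          M          G          X
  Initial       2.68     0.8667       8.36      2.779
  Change      -0.181   -0.09048   -0.09048     0.2714
  Equil        2.499     0.7762      8.269       3.05
  solve Keq expr → x = 0.09048; check Q = 0.7076
Then remove 0.3411 M of X.
Step 3:
                   L          M          G          X
  Initial      2.499     0.7762      8.269      2.709
  Change     -0.1126    -0.0563    -0.0563     0.1689
  Equil        2.387     0.7199      8.213      2.878
  solve Keq expr → x = 0.0563; check Q = 0.7076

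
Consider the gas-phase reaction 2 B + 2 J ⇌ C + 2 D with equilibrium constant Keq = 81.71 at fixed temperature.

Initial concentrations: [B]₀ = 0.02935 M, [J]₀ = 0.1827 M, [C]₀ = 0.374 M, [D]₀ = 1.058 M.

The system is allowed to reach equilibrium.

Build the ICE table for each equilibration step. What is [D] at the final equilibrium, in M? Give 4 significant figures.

Q₀ = 1.4560e+04 vs Keq = 81.71 ⇒ Q>K, reverse
Step 1:
                    B           J           C           D
  init        0.02935      0.1827       0.374       1.058
  Δ            0.1422      0.1422    -0.07112     -0.1422
  eq           0.1716      0.3249      0.3029      0.9158
  solve Keq expr → x = -0.07112; check Q = 81.71

[D]_eq = 0.9158 M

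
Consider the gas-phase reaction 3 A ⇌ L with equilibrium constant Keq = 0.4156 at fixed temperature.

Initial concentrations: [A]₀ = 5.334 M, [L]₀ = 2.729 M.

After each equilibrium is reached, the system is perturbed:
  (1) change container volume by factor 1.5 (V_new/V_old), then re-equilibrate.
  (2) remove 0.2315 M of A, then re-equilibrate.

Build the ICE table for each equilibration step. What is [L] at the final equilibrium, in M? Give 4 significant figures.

[L]_eq = 2.335 M

Q₀ = 0.01798 vs Keq = 0.4156 ⇒ Q<K, forward
Step 1:
                    A           L
  I             5.334       2.729
  C            -3.241        1.08
  E             2.093       3.809
  solve Keq expr → x = 1.08; check Q = 0.4156
Then change container volume by factor 1.5 (V_new/V_old).
Step 2:
                    A           L
  I             1.395        2.54
  C            0.4004     -0.1335
  E             1.796       2.406
  solve Keq expr → x = -0.1335; check Q = 0.4156
Then remove 0.2315 M of A.
Step 3:
                    A           L
  I             1.564       2.406
  C            0.2136     -0.0712
  E             1.778       2.335
  solve Keq expr → x = -0.0712; check Q = 0.4156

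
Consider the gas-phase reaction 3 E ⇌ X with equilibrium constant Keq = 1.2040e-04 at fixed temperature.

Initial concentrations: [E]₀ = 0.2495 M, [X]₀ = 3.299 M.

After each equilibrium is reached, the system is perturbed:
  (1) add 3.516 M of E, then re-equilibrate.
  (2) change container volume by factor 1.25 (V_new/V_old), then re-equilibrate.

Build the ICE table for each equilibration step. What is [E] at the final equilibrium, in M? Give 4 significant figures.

[E]_eq = 10.51 M

Q₀ = 212.4 vs Keq = 1.2040e-04 ⇒ Q>K, reverse
Step 1:
                    E           X
  I            0.2495       3.299
  C             9.556      -3.185
  E             9.806      0.1135
  solve Keq expr → x = -3.185; check Q = 1.2040e-04
Then add 3.516 M of E.
Step 2:
                    E           X
  I             13.32      0.1135
  C           -0.4328      0.1443
  E             12.89      0.2578
  solve Keq expr → x = 0.1443; check Q = 1.2040e-04
Then change container volume by factor 1.25 (V_new/V_old).
Step 3:
                    E           X
  I             10.31      0.2062
  C            0.1993    -0.06644
  E             10.51      0.1398
  solve Keq expr → x = -0.06644; check Q = 1.2040e-04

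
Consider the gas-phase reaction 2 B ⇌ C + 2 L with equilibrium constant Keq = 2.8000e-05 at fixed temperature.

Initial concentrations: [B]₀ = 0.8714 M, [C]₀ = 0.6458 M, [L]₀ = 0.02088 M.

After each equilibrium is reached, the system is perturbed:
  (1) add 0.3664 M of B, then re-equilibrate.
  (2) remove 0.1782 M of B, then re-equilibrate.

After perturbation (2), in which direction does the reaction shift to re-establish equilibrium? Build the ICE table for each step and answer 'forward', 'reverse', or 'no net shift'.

Direction: reverse

Q₀ = 3.7079e-04 vs Keq = 2.8000e-05 ⇒ Q>K, reverse
Step 1:
                  B         C         L
  Initial    0.8714    0.6458   0.02088
  Change    0.01501 -0.007505  -0.01501
  Equil      0.8864    0.6383  0.005871
  solve Keq expr → x = -0.007505; check Q = 2.8000e-05
Then add 0.3664 M of B.
Step 2:
                  B         C         L
  Initial     1.253    0.6383  0.005871
  Change  -0.002403  0.001202  0.002403
  Equil        1.25    0.6395  0.008274
  solve Keq expr → x = 0.001202; check Q = 2.8000e-05
Then remove 0.1782 M of B.
Step 3:
                  B         C         L
  Initial     1.072    0.6395  0.008274
  Change   0.001168 -5.8409e-04 -0.001168
  Equil       1.073    0.6389  0.007106
  solve Keq expr → x = -5.8409e-04; check Q = 2.8000e-05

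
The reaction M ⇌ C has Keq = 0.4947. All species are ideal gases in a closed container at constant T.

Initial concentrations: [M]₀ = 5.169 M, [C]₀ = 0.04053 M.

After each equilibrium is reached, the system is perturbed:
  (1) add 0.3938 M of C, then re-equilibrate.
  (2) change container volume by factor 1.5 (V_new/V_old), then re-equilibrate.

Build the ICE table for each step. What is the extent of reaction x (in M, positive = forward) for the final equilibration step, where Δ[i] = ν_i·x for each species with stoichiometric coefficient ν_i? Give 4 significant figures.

Q₀ = 0.007841 vs Keq = 0.4947 ⇒ Q<K, forward
Step 1:
                  M         C
  init        5.169   0.04053
  Δ          -1.684     1.684
  eq          3.485     1.724
  solve Keq expr → x = 1.684; check Q = 0.4947
Then add 0.3938 M of C.
Step 2:
                  M         C
  init        3.485     2.118
  Δ          0.2635   -0.2635
  eq          3.749     1.855
  solve Keq expr → x = -0.2635; check Q = 0.4947
Then change container volume by factor 1.5 (V_new/V_old).
Step 3:
                  M         C
  init        2.499     1.236
  Δ               0         0
  eq          2.499     1.236
  solve Keq expr → x = 0; check Q = 0.4947

x = 0 M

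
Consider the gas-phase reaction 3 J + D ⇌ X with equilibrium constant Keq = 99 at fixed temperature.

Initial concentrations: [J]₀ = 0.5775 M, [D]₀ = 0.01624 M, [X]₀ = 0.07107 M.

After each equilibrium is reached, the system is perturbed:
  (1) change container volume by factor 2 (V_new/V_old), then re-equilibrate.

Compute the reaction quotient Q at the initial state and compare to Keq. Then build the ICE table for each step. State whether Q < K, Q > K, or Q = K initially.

Q₀ = 22.72 vs Keq = 99 ⇒ Q<K, forward
Step 1:
                   J          D          X
  I           0.5775    0.01624    0.07107
  C         -0.03327   -0.01109    0.01109
  E           0.5442   0.005149    0.08216
  solve Keq expr → x = 0.01109; check Q = 99
Then change container volume by factor 2 (V_new/V_old).
Step 2:
                   J          D          X
  I           0.2721   0.002574    0.04108
  C          0.02792   0.009308  -0.009308
  E              0.3    0.01188    0.03177
  solve Keq expr → x = -0.009308; check Q = 99

Q₀ = 22.72; Q < K (proceeds forward)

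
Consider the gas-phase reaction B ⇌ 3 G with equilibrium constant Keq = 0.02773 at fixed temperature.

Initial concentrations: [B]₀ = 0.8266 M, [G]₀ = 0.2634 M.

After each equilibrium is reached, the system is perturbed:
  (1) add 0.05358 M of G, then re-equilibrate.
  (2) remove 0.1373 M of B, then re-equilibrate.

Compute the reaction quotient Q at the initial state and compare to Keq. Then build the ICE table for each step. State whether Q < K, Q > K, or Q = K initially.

Q₀ = 0.02211; Q < K (proceeds forward)

Q₀ = 0.02211 vs Keq = 0.02773 ⇒ Q<K, forward
Step 1:
                   B          G
  Initial     0.8266     0.2634
  Change   -0.006634     0.0199
  Equil         0.82     0.2833
  solve Keq expr → x = 0.006634; check Q = 0.02773
Then add 0.05358 M of G.
Step 2:
                   B          G
  Initial       0.82     0.3369
  Change      0.0172   -0.05161
  Equil       0.8372     0.2853
  solve Keq expr → x = -0.0172; check Q = 0.02773
Then remove 0.1373 M of B.
Step 3:
                   B          G
  Initial     0.6999     0.2853
  Change    0.005287   -0.01586
  Equil       0.7052     0.2694
  solve Keq expr → x = -0.005287; check Q = 0.02773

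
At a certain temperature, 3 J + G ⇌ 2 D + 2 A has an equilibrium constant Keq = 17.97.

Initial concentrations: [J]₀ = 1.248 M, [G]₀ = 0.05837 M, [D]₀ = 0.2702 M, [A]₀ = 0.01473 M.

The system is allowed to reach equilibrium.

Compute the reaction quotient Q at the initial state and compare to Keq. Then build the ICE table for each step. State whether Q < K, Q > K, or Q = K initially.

Q₀ = 1.3962e-04 vs Keq = 17.97 ⇒ Q<K, forward
Step 1:
                   J          G          D          A
  init         1.248    0.05837     0.2702    0.01473
  Δ          -0.1748   -0.05825     0.1165     0.1165
  eq           1.073 1.1594e-04     0.3867     0.1312
  solve Keq expr → x = 0.05825; check Q = 17.97

Q₀ = 1.3962e-04; Q < K (proceeds forward)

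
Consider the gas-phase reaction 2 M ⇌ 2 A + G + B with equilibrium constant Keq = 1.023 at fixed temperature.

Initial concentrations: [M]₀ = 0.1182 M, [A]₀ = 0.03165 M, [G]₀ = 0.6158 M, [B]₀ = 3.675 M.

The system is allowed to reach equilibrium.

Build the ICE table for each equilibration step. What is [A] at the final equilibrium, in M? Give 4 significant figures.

[A]_eq = 0.05977 M

Q₀ = 0.1623 vs Keq = 1.023 ⇒ Q<K, forward
Step 1:
                   M          A          G          B
  Initial     0.1182    0.03165     0.6158      3.675
  Change    -0.02812    0.02812    0.01406    0.01406
  Equil      0.09008    0.05977     0.6299      3.689
  solve Keq expr → x = 0.01406; check Q = 1.023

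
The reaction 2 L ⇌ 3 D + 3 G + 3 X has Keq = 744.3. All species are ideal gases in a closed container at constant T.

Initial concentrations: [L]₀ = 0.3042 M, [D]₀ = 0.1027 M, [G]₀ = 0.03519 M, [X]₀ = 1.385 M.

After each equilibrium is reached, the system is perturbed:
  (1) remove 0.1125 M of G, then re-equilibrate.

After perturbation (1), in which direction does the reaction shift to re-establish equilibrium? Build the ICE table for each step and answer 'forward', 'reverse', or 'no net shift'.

Direction: forward

Q₀ = 1.3552e-06 vs Keq = 744.3 ⇒ Q<K, forward
Step 1:
                  L         D         G         X
  I          0.3042    0.1027   0.03519     1.385
  C         -0.2925    0.4387    0.4387    0.4387
  E         0.01173    0.5414    0.4739     1.824
  solve Keq expr → x = 0.1462; check Q = 744.3
Then remove 0.1125 M of G.
Step 2:
                  L         D         G         X
  I         0.01173    0.5414    0.3614     1.824
  C       -0.003588  0.005382  0.005382  0.005382
  E        0.008143    0.5468    0.3668     1.829
  solve Keq expr → x = 0.001794; check Q = 744.3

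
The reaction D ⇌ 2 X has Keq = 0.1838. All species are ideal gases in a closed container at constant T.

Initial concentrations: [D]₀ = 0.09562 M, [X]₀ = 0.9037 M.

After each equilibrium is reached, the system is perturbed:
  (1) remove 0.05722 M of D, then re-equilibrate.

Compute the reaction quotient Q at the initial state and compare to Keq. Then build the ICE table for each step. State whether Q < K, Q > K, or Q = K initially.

Q₀ = 8.541 vs Keq = 0.1838 ⇒ Q>K, reverse
Step 1:
                   D          X
  Initial    0.09562     0.9037
  Change      0.3146    -0.6291
  Equil       0.4102     0.2746
  solve Keq expr → x = -0.3146; check Q = 0.1838
Then remove 0.05722 M of D.
Step 2:
                   D          X
  Initial      0.353     0.2746
  Change    0.008424   -0.01685
  Equil       0.3614     0.2577
  solve Keq expr → x = -0.008424; check Q = 0.1838

Q₀ = 8.541; Q > K (proceeds reverse)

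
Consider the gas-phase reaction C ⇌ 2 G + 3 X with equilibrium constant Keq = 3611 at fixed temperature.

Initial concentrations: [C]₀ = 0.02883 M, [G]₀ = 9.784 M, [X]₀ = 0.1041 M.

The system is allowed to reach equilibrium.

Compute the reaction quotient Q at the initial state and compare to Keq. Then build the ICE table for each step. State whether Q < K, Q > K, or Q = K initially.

Q₀ = 3.746 vs Keq = 3611 ⇒ Q<K, forward
Step 1:
                   C          G          X
  Initial    0.02883      9.784     0.1041
  Change    -0.02865    0.05729    0.08594
  Equil   1.8408e-04      9.841       0.19
  solve Keq expr → x = 0.02865; check Q = 3611

Q₀ = 3.746; Q < K (proceeds forward)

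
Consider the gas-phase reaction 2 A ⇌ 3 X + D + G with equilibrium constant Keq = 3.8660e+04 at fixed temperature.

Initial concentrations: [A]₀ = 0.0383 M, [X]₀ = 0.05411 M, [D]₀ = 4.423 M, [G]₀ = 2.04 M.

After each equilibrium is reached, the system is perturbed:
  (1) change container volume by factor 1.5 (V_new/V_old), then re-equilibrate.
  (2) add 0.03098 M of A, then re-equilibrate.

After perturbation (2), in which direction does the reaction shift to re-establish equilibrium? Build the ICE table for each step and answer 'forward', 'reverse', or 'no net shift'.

Q₀ = 0.9745 vs Keq = 3.8660e+04 ⇒ Q<K, forward
Step 1:
                   A          X          D          G
  init        0.0383    0.05411      4.423       2.04
  Δ         -0.03773     0.0566    0.01887    0.01887
  eq      5.6656e-04     0.1107      4.442      2.059
  solve Keq expr → x = 0.01887; check Q = 3.8660e+04
Then change container volume by factor 1.5 (V_new/V_old).
Step 2:
                   A          X          D          G
  init    3.7771e-04    0.07381      2.961      1.373
  Δ       -1.7103e-04 2.5654e-04 8.5514e-05 8.5514e-05
  eq      2.0668e-04    0.07406      2.961      1.373
  solve Keq expr → x = 8.5514e-05; check Q = 3.8660e+04
Then add 0.03098 M of A.
Step 3:
                   A          X          D          G
  init       0.03119    0.07406      2.961      1.373
  Δ         -0.03076    0.04613    0.01538    0.01538
  eq      4.3080e-04     0.1202      2.977      1.388
  solve Keq expr → x = 0.01538; check Q = 3.8660e+04

Direction: forward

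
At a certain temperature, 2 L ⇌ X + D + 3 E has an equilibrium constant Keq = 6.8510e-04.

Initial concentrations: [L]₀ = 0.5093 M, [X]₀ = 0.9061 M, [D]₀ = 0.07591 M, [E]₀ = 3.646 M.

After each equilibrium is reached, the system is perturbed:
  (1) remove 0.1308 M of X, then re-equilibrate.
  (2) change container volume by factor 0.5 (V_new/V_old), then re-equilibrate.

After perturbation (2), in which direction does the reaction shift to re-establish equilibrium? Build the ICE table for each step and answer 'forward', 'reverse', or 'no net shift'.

Direction: reverse

Q₀ = 12.85 vs Keq = 6.8510e-04 ⇒ Q>K, reverse
Step 1:
                    L           X           D           E
  init         0.5093      0.9061     0.07591       3.646
  Δ            0.1518     -0.0759     -0.0759     -0.2277
  eq           0.6611      0.8302  9.0298e-06       3.418
  solve Keq expr → x = -0.0759; check Q = 6.8510e-04
Then remove 0.1308 M of X.
Step 2:
                    L           X           D           E
  init         0.6611      0.6994  9.0298e-06       3.418
  Δ       -3.3771e-06  1.6886e-06  1.6886e-06  5.0657e-06
  eq           0.6611      0.6994  1.0718e-05       3.418
  solve Keq expr → x = 1.6886e-06; check Q = 6.8510e-04
Then change container volume by factor 0.5 (V_new/V_old).
Step 3:
                    L           X           D           E
  init          1.322       1.399  2.1437e-05       6.837
  Δ        3.7514e-05 -1.8757e-05 -1.8757e-05 -5.6271e-05
  eq            1.322       1.399  2.6798e-06       6.837
  solve Keq expr → x = -1.8757e-05; check Q = 6.8510e-04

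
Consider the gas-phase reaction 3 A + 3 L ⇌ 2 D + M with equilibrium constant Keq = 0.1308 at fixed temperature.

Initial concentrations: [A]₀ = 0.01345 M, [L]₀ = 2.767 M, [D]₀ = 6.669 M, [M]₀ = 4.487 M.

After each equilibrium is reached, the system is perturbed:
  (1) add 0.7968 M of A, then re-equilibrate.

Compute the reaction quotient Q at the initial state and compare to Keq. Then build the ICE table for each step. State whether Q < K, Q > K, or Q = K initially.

Q₀ = 3.8715e+06; Q > K (proceeds reverse)

Q₀ = 3.8715e+06 vs Keq = 0.1308 ⇒ Q>K, reverse
Step 1:
                    A           L           D           M
  I           0.01345       2.767       6.669       4.487
  C             1.975       1.975      -1.317     -0.6584
  E             1.989       4.742       5.352       3.829
  solve Keq expr → x = -0.6584; check Q = 0.1308
Then add 0.7968 M of A.
Step 2:
                    A           L           D           M
  I             2.785       4.742       5.352       3.829
  C           -0.4654     -0.4654      0.3103      0.1551
  E              2.32       4.277       5.663       3.984
  solve Keq expr → x = 0.1551; check Q = 0.1308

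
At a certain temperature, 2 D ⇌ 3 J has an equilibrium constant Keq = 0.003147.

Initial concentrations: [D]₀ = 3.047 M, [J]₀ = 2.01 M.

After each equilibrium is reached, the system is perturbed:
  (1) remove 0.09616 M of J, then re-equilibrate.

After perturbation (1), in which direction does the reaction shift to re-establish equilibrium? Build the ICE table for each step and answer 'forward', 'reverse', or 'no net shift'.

Q₀ = 0.8747 vs Keq = 0.003147 ⇒ Q>K, reverse
Step 1:
                   D          J
  Initial      3.047       2.01
  Change       1.088     -1.632
  Equil        4.135     0.3775
  solve Keq expr → x = -0.5442; check Q = 0.003147
Then remove 0.09616 M of J.
Step 2:
                   D          J
  Initial      4.135     0.2814
  Change     -0.0616     0.0924
  Equil        4.074     0.3738
  solve Keq expr → x = 0.0308; check Q = 0.003147

Direction: forward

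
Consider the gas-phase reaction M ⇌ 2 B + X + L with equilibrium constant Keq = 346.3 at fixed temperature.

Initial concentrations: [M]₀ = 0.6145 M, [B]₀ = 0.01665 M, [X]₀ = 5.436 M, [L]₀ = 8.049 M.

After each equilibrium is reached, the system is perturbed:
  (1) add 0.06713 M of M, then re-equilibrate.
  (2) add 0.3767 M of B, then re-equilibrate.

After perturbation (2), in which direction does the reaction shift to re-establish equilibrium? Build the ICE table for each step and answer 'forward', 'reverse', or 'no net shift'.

Q₀ = 0.01974 vs Keq = 346.3 ⇒ Q<K, forward
Step 1:
                   M          B          X          L
  I           0.6145    0.01665      5.436      8.049
  C          -0.4772     0.9544     0.4772     0.4772
  E           0.1373     0.9711      5.913      8.526
  solve Keq expr → x = 0.4772; check Q = 346.3
Then add 0.06713 M of M.
Step 2:
                   M          B          X          L
  I           0.2044     0.9711      5.913      8.526
  C         -0.04104    0.08208    0.04104    0.04104
  E           0.1634      1.053      5.954      8.567
  solve Keq expr → x = 0.04104; check Q = 346.3
Then add 0.3767 M of B.
Step 3:
                   M          B          X          L
  I           0.1634       1.43      5.954      8.567
  C          0.07377    -0.1475   -0.07377   -0.07377
  E           0.2372      1.282       5.88      8.493
  solve Keq expr → x = -0.07377; check Q = 346.3

Direction: reverse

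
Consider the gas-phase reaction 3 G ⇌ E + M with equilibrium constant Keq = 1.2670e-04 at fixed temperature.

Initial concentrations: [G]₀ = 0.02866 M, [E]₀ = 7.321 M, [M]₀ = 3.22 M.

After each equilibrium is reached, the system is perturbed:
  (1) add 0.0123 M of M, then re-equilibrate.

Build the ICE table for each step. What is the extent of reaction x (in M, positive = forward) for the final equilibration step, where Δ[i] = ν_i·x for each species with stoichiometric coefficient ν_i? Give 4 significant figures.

Q₀ = 1.0014e+06 vs Keq = 1.2670e-04 ⇒ Q>K, reverse
Step 1:
                   G          E          M
  Initial    0.02866      7.321       3.22
  Change       9.578     -3.193     -3.193
  Equil        9.607      4.128    0.02721
  solve Keq expr → x = -3.193; check Q = 1.2670e-04
Then add 0.0123 M of M.
Step 2:
                   G          E          M
  Initial      9.607      4.128    0.03951
  Change     0.03575   -0.01192   -0.01192
  Equil        9.643      4.116     0.0276
  solve Keq expr → x = -0.01192; check Q = 1.2670e-04

x = -0.01192 M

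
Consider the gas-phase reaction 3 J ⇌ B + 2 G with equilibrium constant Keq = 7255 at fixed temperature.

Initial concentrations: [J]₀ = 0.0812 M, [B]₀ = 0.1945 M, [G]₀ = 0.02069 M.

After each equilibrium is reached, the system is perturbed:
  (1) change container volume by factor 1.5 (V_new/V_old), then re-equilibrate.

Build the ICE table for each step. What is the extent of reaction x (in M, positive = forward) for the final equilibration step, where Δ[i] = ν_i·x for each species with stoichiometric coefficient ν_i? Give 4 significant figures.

x = 0 M

Q₀ = 0.1555 vs Keq = 7255 ⇒ Q<K, forward
Step 1:
                  J         B         G
  init       0.0812    0.1945   0.02069
  Δ        -0.07584   0.02528   0.05056
  eq       0.005358    0.2198   0.07125
  solve Keq expr → x = 0.02528; check Q = 7255
Then change container volume by factor 1.5 (V_new/V_old).
Step 2:
                  J         B         G
  init     0.003572    0.1465    0.0475
  Δ               0         0         0
  eq       0.003572    0.1465    0.0475
  solve Keq expr → x = 0; check Q = 7255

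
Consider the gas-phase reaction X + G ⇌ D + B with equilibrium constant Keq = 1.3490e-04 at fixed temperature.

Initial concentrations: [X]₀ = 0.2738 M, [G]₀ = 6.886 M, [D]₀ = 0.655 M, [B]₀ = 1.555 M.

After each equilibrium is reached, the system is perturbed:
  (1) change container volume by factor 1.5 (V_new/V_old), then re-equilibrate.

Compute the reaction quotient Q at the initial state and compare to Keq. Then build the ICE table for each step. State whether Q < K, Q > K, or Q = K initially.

Q₀ = 0.5402; Q > K (proceeds reverse)

Q₀ = 0.5402 vs Keq = 1.3490e-04 ⇒ Q>K, reverse
Step 1:
                    X           G           D           B
  Initial      0.2738       6.886       0.655       1.555
  Change        0.654       0.654      -0.654      -0.654
  Equil        0.9278        7.54    0.001047       0.901
  solve Keq expr → x = -0.654; check Q = 1.3490e-04
Then change container volume by factor 1.5 (V_new/V_old).
Step 2:
                    X           G           D           B
  Initial      0.6185       5.027  6.9819e-04      0.6007
  Change            0           0           0           0
  Equil        0.6185       5.027  6.9819e-04      0.6007
  solve Keq expr → x = 0; check Q = 1.3490e-04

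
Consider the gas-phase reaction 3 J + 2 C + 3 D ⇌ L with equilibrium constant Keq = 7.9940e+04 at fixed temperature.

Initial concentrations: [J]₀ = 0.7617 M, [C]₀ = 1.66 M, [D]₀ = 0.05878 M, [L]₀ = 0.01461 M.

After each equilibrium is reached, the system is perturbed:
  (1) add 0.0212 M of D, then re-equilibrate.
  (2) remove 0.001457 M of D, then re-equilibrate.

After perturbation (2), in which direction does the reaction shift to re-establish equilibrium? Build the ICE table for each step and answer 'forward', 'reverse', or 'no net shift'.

Direction: reverse

Q₀ = 59.07 vs Keq = 7.9940e+04 ⇒ Q<K, forward
Step 1:
                   J          C          D          L
  I           0.7617       1.66    0.05878    0.01461
  C          -0.0513    -0.0342    -0.0513     0.0171
  E           0.7104      1.626    0.00748    0.03171
  solve Keq expr → x = 0.0171; check Q = 7.9940e+04
Then add 0.0212 M of D.
Step 2:
                   J          C          D          L
  I           0.7104      1.626    0.02868    0.03171
  C         -0.02042   -0.01361   -0.02042   0.006806
  E             0.69      1.612   0.008264    0.03852
  solve Keq expr → x = 0.006806; check Q = 7.9940e+04
Then remove 0.001457 M of D.
Step 3:
                   J          C          D          L
  I             0.69      1.612   0.006807    0.03852
  C         0.001404 9.3568e-04   0.001404 -4.6784e-04
  E           0.6914      1.613    0.00821    0.03805
  solve Keq expr → x = -4.6784e-04; check Q = 7.9940e+04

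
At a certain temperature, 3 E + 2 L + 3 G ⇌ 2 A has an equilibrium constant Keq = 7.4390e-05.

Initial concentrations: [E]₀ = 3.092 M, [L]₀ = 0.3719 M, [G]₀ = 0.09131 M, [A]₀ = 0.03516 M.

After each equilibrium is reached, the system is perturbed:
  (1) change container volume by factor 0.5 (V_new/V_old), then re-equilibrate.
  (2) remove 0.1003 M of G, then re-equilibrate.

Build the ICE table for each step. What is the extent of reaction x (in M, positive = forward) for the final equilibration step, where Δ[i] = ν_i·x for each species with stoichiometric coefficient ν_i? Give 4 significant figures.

Q₀ = 0.3972 vs Keq = 7.4390e-05 ⇒ Q>K, reverse
Step 1:
                    E           L           G           A
  Initial       3.092      0.3719     0.09131     0.03516
  Change      0.05117     0.03411     0.05117    -0.03411
  Equil         3.143       0.406      0.1425    0.001049
  solve Keq expr → x = -0.01706; check Q = 7.4390e-05
Then change container volume by factor 0.5 (V_new/V_old).
Step 2:
                    E           L           G           A
  Initial       6.286       0.812       0.285    0.002099
  Change     -0.01909    -0.01273    -0.01909     0.01273
  Equil         6.267      0.7993      0.2659     0.01483
  solve Keq expr → x = 0.006364; check Q = 7.4390e-05
Then remove 0.1003 M of G.
Step 3:
                    E           L           G           A
  Initial       6.267      0.7993      0.1656     0.01483
  Change      0.01016    0.006773     0.01016   -0.006773
  Equil         6.277      0.8061      0.1757    0.008054
  solve Keq expr → x = -0.003386; check Q = 7.4390e-05

x = -0.003386 M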